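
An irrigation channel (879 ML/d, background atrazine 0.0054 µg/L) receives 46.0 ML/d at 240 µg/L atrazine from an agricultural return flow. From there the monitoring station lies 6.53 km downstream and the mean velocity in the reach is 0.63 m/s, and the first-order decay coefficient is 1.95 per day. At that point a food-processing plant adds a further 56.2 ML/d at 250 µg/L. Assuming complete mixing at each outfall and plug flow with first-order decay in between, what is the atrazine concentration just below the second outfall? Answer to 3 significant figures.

23.2 µg/L

After mixing, C = (879.0·0.005400 + 46.00·240.0) / 925.0 = 11040/925.0 = 11.94 µg/L; combined flow 925.0 ML/d.
Travel time t = 6.53·1000 / 0.63 = 10370 s = 2.879 h.
Applying C = C₀e^(−kt): 11.94 × 0.7914 = 9.450 µg/L.
At the second outfall, C = (925.0·9.450 + 56.20·250.0) / (925.0 + 56.20) = 23.23 µg/L.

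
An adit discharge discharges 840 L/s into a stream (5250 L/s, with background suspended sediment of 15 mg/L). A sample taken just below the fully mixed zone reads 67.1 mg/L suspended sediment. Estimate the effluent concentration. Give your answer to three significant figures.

393 mg/L

Mass balance: 5250·15.00 + 840.0·Cₑ = 6090·67.10
→ Cₑ = (6090·67.10 − 5250·15.00) / 840.0 = 392.7 mg/L.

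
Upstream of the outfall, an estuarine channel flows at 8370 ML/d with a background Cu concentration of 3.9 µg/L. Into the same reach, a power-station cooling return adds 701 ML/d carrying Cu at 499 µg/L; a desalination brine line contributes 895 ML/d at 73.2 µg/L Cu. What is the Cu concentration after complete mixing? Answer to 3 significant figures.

Flow-weighted average: C = (8370·3.900 + 701.0·499.0 + 895.0·73.20) / 9966 = 448000/9966 = 44.95 µg/L.

44.9 µg/L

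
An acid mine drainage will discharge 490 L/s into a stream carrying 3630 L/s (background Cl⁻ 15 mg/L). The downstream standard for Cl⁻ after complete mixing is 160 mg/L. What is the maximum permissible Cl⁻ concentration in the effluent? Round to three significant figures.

1230 mg/L

At the limit, (Qr·Cr + Qe·Cₑ)/(Qr + Qe) = 160:
Cₑ = (4120·160 − 3630·15.00) / 490.0 = 1234 mg/L.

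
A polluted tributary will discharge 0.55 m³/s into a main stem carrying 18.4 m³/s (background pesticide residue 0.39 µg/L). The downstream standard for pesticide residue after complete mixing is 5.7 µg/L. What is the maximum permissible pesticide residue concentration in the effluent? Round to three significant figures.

183 µg/L

At the limit, (Qr·Cr + Qe·Cₑ)/(Qr + Qe) = 5.7:
Cₑ = (18.95·5.7 − 18.40·0.3900) / 0.5500 = 183.3 µg/L.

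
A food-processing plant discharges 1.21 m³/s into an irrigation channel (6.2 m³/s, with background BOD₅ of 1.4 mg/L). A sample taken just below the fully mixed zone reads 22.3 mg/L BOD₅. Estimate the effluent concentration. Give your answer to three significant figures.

129 mg/L

Mass balance: 6.200·1.400 + 1.210·Cₑ = 7.410·22.30
→ Cₑ = (7.410·22.30 − 6.200·1.400) / 1.210 = 129.4 mg/L.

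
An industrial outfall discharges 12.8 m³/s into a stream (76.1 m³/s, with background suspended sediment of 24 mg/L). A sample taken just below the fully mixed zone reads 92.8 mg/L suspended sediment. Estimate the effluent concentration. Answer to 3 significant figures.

502 mg/L

Mass balance: 76.10·24.00 + 12.80·Cₑ = 88.90·92.80
→ Cₑ = (88.90·92.80 − 76.10·24.00) / 12.80 = 501.8 mg/L.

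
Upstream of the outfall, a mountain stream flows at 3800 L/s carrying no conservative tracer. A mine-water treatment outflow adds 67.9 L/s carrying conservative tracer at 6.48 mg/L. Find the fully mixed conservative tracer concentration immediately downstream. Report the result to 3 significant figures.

After mixing, C = (3800·0 + 67.90·6.480) / 3868 = 440.0/3868 = 0.1138 mg/L.

0.114 mg/L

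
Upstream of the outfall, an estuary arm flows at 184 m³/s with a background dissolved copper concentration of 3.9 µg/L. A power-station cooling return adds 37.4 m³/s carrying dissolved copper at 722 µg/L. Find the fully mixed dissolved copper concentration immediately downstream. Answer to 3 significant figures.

125 µg/L

Flow-weighted average: C = (184.0·3.900 + 37.40·722.0) / 221.4 = 27720/221.4 = 125.2 µg/L.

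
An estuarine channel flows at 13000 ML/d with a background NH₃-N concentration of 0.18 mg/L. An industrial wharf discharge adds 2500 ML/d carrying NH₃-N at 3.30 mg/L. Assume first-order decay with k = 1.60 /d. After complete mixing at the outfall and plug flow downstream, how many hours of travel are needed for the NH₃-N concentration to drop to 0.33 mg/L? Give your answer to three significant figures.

Mixed concentration C = ΣQC/ΣQ = (13000·0.1800 + 2500·3.300) / 15500 = 10590/15500 = 0.6832 mg/L.
0.6832·exp(−k·t) = 0.33 → t = ln(0.6832/0.33)/k = 39300 s = 10.92 h.

10.9 h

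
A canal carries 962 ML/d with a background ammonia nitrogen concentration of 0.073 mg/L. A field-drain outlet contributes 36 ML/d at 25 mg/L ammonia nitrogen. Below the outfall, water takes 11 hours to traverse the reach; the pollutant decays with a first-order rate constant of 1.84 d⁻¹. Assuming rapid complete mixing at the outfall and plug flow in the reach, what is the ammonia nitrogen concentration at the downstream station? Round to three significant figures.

After mixing, C = (962.0·0.07300 + 36.00·25.00) / 998.0 = 970.2/998.0 = 0.9722 mg/L.
First-order decay: C = 0.9722·exp(−k·t) = 0.9722·0.4303 = 0.4183 mg/L.

0.418 mg/L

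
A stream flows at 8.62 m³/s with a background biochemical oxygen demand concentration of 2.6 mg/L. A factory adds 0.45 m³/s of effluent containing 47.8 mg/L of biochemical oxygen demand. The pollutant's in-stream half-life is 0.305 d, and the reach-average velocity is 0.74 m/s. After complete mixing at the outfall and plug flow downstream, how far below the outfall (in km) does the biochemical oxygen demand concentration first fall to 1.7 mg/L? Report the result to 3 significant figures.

Conservation of mass: C = (8.620·2.600 + 0.4500·47.80) / 9.070 = 43.92/9.070 = 4.843 mg/L.
Half-life 0.305 d → k = ln 2 / 0.305 = 2.273 d⁻¹.
Set 4.843·exp(−k·t) = 1.7 → t = ln(4.843/1.7)/k = 39800 s = 11.05 h.
Distance = v·t = 0.74·39800 = 29450 m = 29.45 km.

29.5 km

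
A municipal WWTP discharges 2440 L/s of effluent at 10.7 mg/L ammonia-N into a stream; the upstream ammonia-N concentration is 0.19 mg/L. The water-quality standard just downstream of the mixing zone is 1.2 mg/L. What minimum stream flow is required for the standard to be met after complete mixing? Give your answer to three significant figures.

Set C_mix = 1.2: (Q·0.1900 + 2440·10.70) / (Q + 2440) = 1.2
→ Q = 2440·(10.70 − 1.2)/(1.2 − 0.1900) = 22950 L/s.

23000 L/s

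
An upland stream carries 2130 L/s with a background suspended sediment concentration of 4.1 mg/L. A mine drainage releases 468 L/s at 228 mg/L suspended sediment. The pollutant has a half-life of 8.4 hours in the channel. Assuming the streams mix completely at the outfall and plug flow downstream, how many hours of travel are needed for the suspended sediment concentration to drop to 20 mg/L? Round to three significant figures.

Mass balance: C = (2130·4.100 + 468.0·228.0) / 2598 = 115400/2598 = 44.43 mg/L.
Half-life 8.4 h → k = ln 2 / 8.4 = 0.08252 h⁻¹ = 1.980 d⁻¹.
44.43·exp(−k·t) = 20 → t = ln(44.43/20)/k = 34830 s = 9.674 h.

9.67 h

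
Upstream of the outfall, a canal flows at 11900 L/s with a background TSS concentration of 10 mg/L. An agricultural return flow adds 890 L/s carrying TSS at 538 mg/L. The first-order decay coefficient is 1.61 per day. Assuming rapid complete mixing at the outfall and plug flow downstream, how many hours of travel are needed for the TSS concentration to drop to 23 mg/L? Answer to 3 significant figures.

Mass balance: C = (11900·10.00 + 890.0·538.0) / 12790 = 597800/12790 = 46.74 mg/L.
46.74·exp(−k·t) = 23 → t = ln(46.74/23)/k = 38060 s = 10.57 h.

10.6 h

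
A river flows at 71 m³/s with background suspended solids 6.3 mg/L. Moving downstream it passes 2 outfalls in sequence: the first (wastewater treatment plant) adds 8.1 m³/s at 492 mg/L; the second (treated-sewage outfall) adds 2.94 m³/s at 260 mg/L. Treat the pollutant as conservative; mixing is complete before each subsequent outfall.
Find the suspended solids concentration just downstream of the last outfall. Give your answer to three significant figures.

Below outfall 1: Q → 79.10 m³/s, C = (71.00·6.300 + 8.100·492.0)/79.10 = 56.04 mg/L.
Below outfall 2: Q → 82.04 m³/s, C = (79.10·56.04 + 2.940·260.0)/82.04 = 63.35 mg/L.

63.3 mg/L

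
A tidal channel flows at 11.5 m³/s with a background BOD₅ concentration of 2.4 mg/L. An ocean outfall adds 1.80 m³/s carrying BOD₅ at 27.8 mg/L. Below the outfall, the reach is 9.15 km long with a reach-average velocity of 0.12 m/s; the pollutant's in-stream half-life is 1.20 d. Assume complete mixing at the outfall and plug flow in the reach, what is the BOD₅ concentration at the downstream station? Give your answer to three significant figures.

Mass balance: C = (11.50·2.400 + 1.800·27.80) / 13.30 = 77.64/13.30 = 5.838 mg/L.
Travel time t = 9.15·1000 / 0.12 = 76250 s = 21.18 h.
Half-life 1.20 d → k = ln 2 / 1.20 = 0.5776 d⁻¹.
Decay over the reach: 5.838·exp(−kt) = 5.838·0.6006 = 3.506 mg/L.

3.51 mg/L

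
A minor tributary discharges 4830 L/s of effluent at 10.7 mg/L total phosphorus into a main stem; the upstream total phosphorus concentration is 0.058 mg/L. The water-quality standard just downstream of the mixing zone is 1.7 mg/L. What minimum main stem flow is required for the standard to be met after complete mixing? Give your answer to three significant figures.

26500 L/s

Set C_mix = 1.7: (Q·0.05800 + 4830·10.70) / (Q + 4830) = 1.7
→ Q = 4830·(10.70 − 1.7)/(1.7 − 0.05800) = 26470 L/s.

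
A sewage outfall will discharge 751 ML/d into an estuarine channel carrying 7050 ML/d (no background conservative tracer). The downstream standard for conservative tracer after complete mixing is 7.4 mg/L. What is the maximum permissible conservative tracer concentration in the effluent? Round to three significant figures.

At the limit, (Qr·Cr + Qe·Cₑ)/(Qr + Qe) = 7.4:
Cₑ = (7801·7.4 − 7050·0) / 751.0 = 76.87 mg/L.

76.9 mg/L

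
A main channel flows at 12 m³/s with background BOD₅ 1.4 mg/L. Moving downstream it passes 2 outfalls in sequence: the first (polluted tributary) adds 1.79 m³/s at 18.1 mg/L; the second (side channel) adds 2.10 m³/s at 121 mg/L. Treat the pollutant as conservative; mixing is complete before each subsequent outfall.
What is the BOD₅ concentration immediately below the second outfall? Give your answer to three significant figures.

19.1 mg/L

Below outfall 1: Q → 13.79 m³/s, C = (12.00·1.400 + 1.790·18.10)/13.79 = 3.568 mg/L.
Below outfall 2: Q → 15.89 m³/s, C = (13.79·3.568 + 2.100·121.0)/15.89 = 19.09 mg/L.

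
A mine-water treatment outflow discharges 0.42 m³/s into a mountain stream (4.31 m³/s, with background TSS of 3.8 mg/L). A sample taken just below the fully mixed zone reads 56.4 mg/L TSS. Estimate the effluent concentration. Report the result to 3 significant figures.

596 mg/L

Mass balance: 4.310·3.800 + 0.4200·Cₑ = 4.730·56.40
→ Cₑ = (4.730·56.40 − 4.310·3.800) / 0.4200 = 596.2 mg/L.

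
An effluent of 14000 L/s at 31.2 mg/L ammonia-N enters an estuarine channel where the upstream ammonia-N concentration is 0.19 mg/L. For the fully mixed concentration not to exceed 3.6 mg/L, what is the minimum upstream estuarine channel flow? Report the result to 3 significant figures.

113000 L/s

Set C_mix = 3.6: (Q·0.1900 + 14000·31.20) / (Q + 14000) = 3.6
→ Q = 14000·(31.20 − 3.6)/(3.6 − 0.1900) = 113300 L/s.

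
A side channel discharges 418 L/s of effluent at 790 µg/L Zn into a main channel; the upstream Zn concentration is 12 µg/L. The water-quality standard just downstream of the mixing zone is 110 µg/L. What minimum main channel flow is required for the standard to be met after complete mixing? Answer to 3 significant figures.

Set C_mix = 110: (Q·12.00 + 418.0·790.0) / (Q + 418.0) = 110
→ Q = 418.0·(790.0 − 110)/(110 − 12.00) = 2900 L/s.

2900 L/s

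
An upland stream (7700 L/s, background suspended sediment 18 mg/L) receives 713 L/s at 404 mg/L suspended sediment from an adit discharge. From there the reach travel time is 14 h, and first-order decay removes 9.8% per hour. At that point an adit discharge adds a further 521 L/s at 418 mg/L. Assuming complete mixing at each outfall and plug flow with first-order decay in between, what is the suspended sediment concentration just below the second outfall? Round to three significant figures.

Mass balance: C = (7700·18.00 + 713.0·404.0) / 8413 = 426700/8413 = 50.71 mg/L; combined flow 8413 L/s.
9.8%/h lost → k = −ln(1 − 0.098) = 0.1031 h⁻¹.
First-order decay: C = 50.71·exp(−k·t) = 50.71·0.2360 = 11.97 mg/L.
Second outfall: C = (8413·11.97 + 521.0·418.0)/8934 = 35.65 mg/L.

35.6 mg/L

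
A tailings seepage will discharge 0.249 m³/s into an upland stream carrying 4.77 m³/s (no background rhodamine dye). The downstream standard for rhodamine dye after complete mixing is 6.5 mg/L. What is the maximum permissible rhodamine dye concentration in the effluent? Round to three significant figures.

131 mg/L

At the limit, (Qr·Cr + Qe·Cₑ)/(Qr + Qe) = 6.5:
Cₑ = (5.019·6.5 − 4.770·0) / 0.2490 = 131.0 mg/L.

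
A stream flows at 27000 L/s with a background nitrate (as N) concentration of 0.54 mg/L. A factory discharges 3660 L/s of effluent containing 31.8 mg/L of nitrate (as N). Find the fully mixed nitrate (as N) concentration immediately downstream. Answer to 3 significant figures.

4.27 mg/L

Conservation of mass: C = (27000·0.5400 + 3660·31.80) / 30660 = 131000/30660 = 4.272 mg/L.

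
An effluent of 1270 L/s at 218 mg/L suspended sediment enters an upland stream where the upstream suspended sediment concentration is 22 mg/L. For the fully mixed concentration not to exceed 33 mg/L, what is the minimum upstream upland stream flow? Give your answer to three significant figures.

Set C_mix = 33: (Q·22.00 + 1270·218.0) / (Q + 1270) = 33
→ Q = 1270·(218.0 − 33)/(33 − 22.00) = 21360 L/s.

21400 L/s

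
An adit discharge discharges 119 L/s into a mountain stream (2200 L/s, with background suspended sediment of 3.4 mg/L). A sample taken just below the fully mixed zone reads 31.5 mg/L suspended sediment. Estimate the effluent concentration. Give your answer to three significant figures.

551 mg/L

Mass balance: 2200·3.400 + 119.0·Cₑ = 2319·31.50
→ Cₑ = (2319·31.50 − 2200·3.400) / 119.0 = 551.0 mg/L.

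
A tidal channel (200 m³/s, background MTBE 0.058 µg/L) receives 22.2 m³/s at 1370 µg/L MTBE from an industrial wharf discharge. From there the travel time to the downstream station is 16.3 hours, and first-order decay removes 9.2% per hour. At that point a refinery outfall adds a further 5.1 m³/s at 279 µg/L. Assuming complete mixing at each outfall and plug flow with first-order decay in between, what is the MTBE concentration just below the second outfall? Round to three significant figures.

34.0 µg/L

Mass balance: C = (200.0·0.05800 + 22.20·1370) / 222.2 = 30430/222.2 = 136.9 µg/L; combined flow 222.2 m³/s.
9.2%/h lost → k = −ln(1 − 0.092) = 0.09651 h⁻¹.
First-order decay: C = 136.9·exp(−k·t) = 136.9·0.2074 = 28.40 µg/L.
Second outfall: C = (222.2·28.40 + 5.100·279.0)/227.3 = 34.02 µg/L.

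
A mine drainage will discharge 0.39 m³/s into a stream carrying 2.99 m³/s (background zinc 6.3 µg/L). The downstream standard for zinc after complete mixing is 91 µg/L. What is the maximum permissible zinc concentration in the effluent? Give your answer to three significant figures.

At the limit, (Qr·Cr + Qe·Cₑ)/(Qr + Qe) = 91:
Cₑ = (3.380·91 − 2.990·6.300) / 0.3900 = 740.4 µg/L.

740 µg/L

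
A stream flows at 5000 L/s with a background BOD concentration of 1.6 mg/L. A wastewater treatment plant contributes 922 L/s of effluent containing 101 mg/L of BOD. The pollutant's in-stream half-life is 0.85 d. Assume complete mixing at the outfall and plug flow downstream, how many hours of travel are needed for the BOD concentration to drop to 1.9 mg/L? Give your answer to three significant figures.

Mass balance: C = (5000·1.600 + 922.0·101.0) / 5922 = 101100/5922 = 17.08 mg/L.
Half-life 0.85 d → k = ln 2 / 0.85 = 0.8155 d⁻¹.
17.08·exp(−k·t) = 1.9 → t = ln(17.08/1.9)/k = 232600 s = 64.62 h.

64.6 h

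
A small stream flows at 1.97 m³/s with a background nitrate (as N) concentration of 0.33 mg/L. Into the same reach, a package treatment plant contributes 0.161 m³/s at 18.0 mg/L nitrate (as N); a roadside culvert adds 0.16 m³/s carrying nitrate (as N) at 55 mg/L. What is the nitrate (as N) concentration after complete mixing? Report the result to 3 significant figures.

Mixed concentration C = ΣQC/ΣQ = (1.970·0.3300 + 0.1610·18.00 + 0.1600·55.00) / 2.291 = 12.35/2.291 = 5.390 mg/L.

5.39 mg/L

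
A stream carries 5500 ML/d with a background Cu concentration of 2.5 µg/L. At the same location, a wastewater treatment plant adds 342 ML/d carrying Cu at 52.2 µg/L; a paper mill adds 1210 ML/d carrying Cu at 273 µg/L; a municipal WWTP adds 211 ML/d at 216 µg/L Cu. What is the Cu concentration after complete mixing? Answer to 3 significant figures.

Conservation of mass: C = (5500·2.500 + 342.0·52.20 + 1210·273.0 + 211.0·216.0) / 7263 = 407500/7263 = 56.11 µg/L.

56.1 µg/L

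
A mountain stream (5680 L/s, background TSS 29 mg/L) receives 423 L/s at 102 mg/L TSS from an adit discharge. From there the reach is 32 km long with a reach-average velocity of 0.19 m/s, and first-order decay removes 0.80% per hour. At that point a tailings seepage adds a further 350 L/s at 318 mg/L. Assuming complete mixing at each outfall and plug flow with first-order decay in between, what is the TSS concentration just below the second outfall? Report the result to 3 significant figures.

Flow-weighted average: C = (5680·29.00 + 423.0·102.0) / 6103 = 207900/6103 = 34.06 mg/L; combined flow 6103 L/s.
Travel time t = 32·1000 / 0.19 = 168400 s = 46.78 h.
0.80%/h lost → k = −ln(1 − 0.008) = 0.008032 h⁻¹.
First-order decay: C = 34.06·exp(−k·t) = 34.06·0.6868 = 23.39 mg/L.
At the second outfall, C = (6103·23.39 + 350.0·318.0) / (6103 + 350.0) = 39.37 mg/L.

39.4 mg/L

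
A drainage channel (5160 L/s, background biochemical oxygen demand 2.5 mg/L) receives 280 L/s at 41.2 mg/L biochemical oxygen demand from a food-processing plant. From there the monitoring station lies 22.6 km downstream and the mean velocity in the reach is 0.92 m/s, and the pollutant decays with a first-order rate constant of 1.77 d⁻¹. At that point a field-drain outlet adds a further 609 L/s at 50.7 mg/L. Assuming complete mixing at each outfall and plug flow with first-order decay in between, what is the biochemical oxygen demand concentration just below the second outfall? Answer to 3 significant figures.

Flow-weighted average: C = (5160·2.500 + 280.0·41.20) / 5440 = 24440/5440 = 4.492 mg/L; combined flow 5440 L/s.
Travel time t = 22.6·1000 / 0.92 = 24570 s = 6.824 h.
Decay over the reach: 4.492·exp(−kt) = 4.492·0.6046 = 2.716 mg/L.
At the second outfall, C = (5440·2.716 + 609.0·50.70) / (5440 + 609.0) = 7.547 mg/L.

7.55 mg/L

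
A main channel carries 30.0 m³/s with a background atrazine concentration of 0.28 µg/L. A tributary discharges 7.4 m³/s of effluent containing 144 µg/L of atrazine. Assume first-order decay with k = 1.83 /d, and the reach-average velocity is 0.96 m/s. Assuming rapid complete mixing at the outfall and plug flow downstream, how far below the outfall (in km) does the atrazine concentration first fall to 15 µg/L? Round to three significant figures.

29.4 km

Conservation of mass: C = (30.00·0.2800 + 7.400·144.0) / 37.40 = 1074/37.40 = 28.72 µg/L.
Set 28.72·exp(−k·t) = 15 → t = ln(28.72/15)/k = 30660 s = 8.517 h.
Distance = v·t = 0.96·30660 = 29430 m = 29.43 km.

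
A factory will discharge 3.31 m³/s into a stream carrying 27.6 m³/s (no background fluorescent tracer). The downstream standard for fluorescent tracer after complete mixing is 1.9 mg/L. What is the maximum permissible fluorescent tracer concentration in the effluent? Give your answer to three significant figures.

17.7 mg/L

At the limit, (Qr·Cr + Qe·Cₑ)/(Qr + Qe) = 1.9:
Cₑ = (30.91·1.9 − 27.60·0) / 3.310 = 17.74 mg/L.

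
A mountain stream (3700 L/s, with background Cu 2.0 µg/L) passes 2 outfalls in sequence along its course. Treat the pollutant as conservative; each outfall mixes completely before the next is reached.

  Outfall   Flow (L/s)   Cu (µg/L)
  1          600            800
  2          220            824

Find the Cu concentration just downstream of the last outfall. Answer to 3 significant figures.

148 µg/L

Outfall 1: combined Q = 4300 L/s; C = (3700·2.000 + 600.0·800.0)/4300 = 113.3 µg/L.
Outfall 2: combined Q = 4520 L/s; C = (4300·113.3 + 220.0·824.0)/4520 = 147.9 µg/L.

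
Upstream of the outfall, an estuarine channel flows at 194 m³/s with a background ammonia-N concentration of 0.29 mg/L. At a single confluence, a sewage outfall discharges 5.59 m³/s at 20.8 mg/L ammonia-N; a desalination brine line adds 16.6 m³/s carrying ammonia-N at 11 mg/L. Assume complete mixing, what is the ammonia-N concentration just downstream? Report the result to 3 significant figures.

Mass balance: C = (194.0·0.2900 + 5.590·20.80 + 16.60·11.00) / 216.2 = 355.1/216.2 = 1.643 mg/L.

1.64 mg/L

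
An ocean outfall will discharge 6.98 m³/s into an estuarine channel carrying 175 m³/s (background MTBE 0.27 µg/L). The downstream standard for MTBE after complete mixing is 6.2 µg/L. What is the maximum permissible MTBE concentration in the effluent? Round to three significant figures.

155 µg/L

At the limit, (Qr·Cr + Qe·Cₑ)/(Qr + Qe) = 6.2:
Cₑ = (182.0·6.2 − 175.0·0.2700) / 6.980 = 154.9 µg/L.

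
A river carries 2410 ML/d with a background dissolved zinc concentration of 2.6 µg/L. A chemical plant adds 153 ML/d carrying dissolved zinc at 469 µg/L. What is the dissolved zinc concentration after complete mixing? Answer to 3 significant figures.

30.4 µg/L

Mixed concentration C = ΣQC/ΣQ = (2410·2.600 + 153.0·469.0) / 2563 = 78020/2563 = 30.44 µg/L.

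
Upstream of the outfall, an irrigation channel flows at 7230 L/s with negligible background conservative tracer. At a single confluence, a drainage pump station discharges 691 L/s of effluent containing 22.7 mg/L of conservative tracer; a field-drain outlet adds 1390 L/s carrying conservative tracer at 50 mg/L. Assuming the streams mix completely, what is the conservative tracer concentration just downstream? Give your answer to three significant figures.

9.15 mg/L

Conservation of mass: C = (7230·0 + 691.0·22.70 + 1390·50.00) / 9311 = 85190/9311 = 9.149 mg/L.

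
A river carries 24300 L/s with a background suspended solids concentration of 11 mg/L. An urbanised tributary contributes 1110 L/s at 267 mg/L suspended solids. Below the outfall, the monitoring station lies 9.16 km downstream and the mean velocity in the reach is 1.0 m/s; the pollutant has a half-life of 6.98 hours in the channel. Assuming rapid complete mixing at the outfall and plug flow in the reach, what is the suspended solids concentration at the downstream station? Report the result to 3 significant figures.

17.2 mg/L

Mixed concentration C = ΣQC/ΣQ = (24300·11.00 + 1110·267.0) / 25410 = 563700/25410 = 22.18 mg/L.
Travel time t = 9.16·1000 / 1.0 = 9160 s = 2.544 h.
Half-life 6.98 h → k = ln 2 / 6.98 = 0.09930 h⁻¹ = 2.383 d⁻¹.
Decay over the reach: 22.18·exp(−kt) = 22.18·0.7767 = 17.23 mg/L.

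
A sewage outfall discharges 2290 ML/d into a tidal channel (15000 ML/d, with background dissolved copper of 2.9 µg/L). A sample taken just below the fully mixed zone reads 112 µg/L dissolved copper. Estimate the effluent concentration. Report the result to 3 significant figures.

Mass balance: 15000·2.900 + 2290·Cₑ = 17290·112.0
→ Cₑ = (17290·112.0 − 15000·2.900) / 2290 = 826.6 µg/L.

827 µg/L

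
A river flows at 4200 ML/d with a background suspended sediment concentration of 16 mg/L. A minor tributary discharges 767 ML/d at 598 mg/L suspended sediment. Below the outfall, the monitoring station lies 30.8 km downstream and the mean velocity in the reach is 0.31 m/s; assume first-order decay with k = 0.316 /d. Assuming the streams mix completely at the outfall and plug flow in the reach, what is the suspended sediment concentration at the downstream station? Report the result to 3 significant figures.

73.6 mg/L

Flow-weighted average: C = (4200·16.00 + 767.0·598.0) / 4967 = 525900/4967 = 105.9 mg/L.
Travel time t = 30.8·1000 / 0.31 = 99350 s = 27.60 h.
After decay, C = 105.9 × e^(−kt) = 105.9 × 0.6953 = 73.62 mg/L.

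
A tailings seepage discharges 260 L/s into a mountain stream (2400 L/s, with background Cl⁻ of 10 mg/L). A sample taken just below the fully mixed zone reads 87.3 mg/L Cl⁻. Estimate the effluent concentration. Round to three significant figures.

801 mg/L

Mass balance: 2400·10.00 + 260.0·Cₑ = 2660·87.30
→ Cₑ = (2660·87.30 − 2400·10.00) / 260.0 = 800.8 mg/L.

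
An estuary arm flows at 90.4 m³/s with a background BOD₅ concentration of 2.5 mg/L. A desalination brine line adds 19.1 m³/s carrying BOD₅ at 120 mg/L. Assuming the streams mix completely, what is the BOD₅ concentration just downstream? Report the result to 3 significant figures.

23.0 mg/L

Mass balance: C = (90.40·2.500 + 19.10·120.0) / 109.5 = 2518/109.5 = 23.00 mg/L.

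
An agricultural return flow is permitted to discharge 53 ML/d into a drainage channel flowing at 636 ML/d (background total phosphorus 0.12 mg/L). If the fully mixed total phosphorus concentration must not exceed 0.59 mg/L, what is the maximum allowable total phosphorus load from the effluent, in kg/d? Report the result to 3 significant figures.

330 kg/d

Mass balance at the limit: 636.0·0.1200 + 53.00·Cₑ = 689.0·0.59 → Cₑ = 6.230 mg/L.
53.00 ML/d = 0.6134 m³/s. Load = 0.6134 m³/s × 6.230 g/m³ × 86 400 s/d = 330.2 kg/d.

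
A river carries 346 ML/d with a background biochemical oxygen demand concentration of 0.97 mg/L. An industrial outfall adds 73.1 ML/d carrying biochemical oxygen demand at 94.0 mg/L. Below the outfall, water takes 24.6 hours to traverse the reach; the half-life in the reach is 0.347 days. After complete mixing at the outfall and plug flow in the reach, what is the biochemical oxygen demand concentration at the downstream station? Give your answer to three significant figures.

Mass balance: C = (346.0·0.9700 + 73.10·94.00) / 419.1 = 7207/419.1 = 17.20 mg/L.
Half-life 0.347 d → k = ln 2 / 0.347 = 1.998 d⁻¹.
Decay over the reach: 17.20·exp(−kt) = 17.20·0.1291 = 2.219 mg/L.

2.22 mg/L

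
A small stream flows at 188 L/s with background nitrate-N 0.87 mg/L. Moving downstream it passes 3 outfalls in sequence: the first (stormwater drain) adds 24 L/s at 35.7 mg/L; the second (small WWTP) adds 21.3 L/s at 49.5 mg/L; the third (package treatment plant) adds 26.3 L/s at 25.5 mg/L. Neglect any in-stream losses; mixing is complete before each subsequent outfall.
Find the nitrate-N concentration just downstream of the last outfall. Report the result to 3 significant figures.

10.6 mg/L

Below outfall 1: Q → 212.0 L/s, C = (188.0·0.8700 + 24.00·35.70)/212.0 = 4.813 mg/L.
Below outfall 2: Q → 233.3 L/s, C = (212.0·4.813 + 21.30·49.50)/233.3 = 8.893 mg/L.
Below outfall 3: Q → 259.6 L/s, C = (233.3·8.893 + 26.30·25.50)/259.6 = 10.58 mg/L.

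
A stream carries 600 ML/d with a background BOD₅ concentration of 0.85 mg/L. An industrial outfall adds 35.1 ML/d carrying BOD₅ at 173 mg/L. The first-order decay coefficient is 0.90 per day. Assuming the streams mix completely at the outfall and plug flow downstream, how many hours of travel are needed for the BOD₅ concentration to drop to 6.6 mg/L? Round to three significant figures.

Conservation of mass: C = (600.0·0.8500 + 35.10·173.0) / 635.1 = 6582/635.1 = 10.36 mg/L.
10.36·exp(−k·t) = 6.6 → t = ln(10.36/6.6)/k = 43320 s = 12.03 h.

12.0 h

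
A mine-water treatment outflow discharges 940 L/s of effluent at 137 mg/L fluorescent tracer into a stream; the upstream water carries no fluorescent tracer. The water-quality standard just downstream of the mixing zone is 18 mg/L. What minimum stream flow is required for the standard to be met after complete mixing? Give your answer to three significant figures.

Set C_mix = 18: (Q·0 + 940.0·137.0) / (Q + 940.0) = 18
→ Q = 940.0·(137.0 − 18)/(18 − 0) = 6214 L/s.

6210 L/s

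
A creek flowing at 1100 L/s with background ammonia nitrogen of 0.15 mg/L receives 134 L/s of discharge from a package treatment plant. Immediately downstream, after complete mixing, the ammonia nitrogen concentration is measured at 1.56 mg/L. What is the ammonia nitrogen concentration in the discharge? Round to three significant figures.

Mass balance: 1100·0.1500 + 134.0·Cₑ = 1234·1.560
→ Cₑ = (1234·1.560 − 1100·0.1500) / 134.0 = 13.13 mg/L.

13.1 mg/L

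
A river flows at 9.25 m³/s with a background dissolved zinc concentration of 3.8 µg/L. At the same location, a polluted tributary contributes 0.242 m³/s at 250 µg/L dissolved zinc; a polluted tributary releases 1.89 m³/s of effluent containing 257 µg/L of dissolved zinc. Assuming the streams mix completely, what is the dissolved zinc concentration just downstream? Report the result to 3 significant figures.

Mass balance: C = (9.250·3.800 + 0.2420·250.0 + 1.890·257.0) / 11.38 = 581.4/11.38 = 51.08 µg/L.

51.1 µg/L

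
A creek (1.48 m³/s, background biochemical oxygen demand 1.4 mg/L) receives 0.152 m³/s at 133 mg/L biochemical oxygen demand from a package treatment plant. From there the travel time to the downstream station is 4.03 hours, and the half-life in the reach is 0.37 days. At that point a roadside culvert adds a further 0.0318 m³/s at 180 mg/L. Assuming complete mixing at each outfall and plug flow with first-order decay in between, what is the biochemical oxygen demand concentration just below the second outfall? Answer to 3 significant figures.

Conservation of mass: C = (1.480·1.400 + 0.1520·133.0) / 1.632 = 22.29/1.632 = 13.66 mg/L; combined flow 1.632 m³/s.
Half-life 0.37 d → k = ln 2 / 0.37 = 1.873 d⁻¹.
Applying C = C₀e^(−kt): 13.66 × 0.7301 = 9.971 mg/L.
At the second outfall, C = (1.632·9.971 + 0.03180·180.0) / (1.632 + 0.03180) = 13.22 mg/L.

13.2 mg/L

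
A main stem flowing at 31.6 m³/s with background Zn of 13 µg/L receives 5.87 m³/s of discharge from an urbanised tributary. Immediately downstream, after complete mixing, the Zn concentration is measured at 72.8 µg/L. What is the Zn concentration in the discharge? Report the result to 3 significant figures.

Mass balance: 31.60·13.00 + 5.870·Cₑ = 37.47·72.80
→ Cₑ = (37.47·72.80 − 31.60·13.00) / 5.870 = 394.7 µg/L.

395 µg/L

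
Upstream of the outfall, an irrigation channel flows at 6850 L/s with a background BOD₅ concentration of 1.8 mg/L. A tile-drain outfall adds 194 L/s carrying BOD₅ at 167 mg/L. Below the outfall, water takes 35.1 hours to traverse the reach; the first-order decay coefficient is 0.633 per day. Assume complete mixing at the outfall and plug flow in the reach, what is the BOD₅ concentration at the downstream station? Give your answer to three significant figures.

After mixing, C = (6850·1.800 + 194.0·167.0) / 7044 = 44730/7044 = 6.350 mg/L.
First-order decay: C = 6.350·exp(−k·t) = 6.350·0.3962 = 2.516 mg/L.

2.52 mg/L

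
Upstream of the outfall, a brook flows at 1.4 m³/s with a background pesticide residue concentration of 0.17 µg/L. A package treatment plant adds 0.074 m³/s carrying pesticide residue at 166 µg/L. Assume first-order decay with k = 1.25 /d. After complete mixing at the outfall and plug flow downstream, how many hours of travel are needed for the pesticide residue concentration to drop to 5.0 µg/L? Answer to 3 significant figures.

10.2 h

After mixing, C = (1.400·0.1700 + 0.07400·166.0) / 1.474 = 12.52/1.474 = 8.495 µg/L.
8.495·exp(−k·t) = 5.0 → t = ln(8.495/5.0)/k = 36640 s = 10.18 h.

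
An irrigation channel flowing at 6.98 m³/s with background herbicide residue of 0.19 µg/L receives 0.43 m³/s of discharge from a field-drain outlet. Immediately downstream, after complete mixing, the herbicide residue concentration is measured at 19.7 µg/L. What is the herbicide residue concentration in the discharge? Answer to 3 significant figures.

336 µg/L

Mass balance: 6.980·0.1900 + 0.4300·Cₑ = 7.410·19.70
→ Cₑ = (7.410·19.70 − 6.980·0.1900) / 0.4300 = 336.4 µg/L.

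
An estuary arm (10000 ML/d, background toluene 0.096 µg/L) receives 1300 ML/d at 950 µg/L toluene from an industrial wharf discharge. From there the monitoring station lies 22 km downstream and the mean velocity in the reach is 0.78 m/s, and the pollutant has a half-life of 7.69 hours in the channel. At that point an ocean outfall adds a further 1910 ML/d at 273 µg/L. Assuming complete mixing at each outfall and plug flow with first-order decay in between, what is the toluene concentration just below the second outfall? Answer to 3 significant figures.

After mixing, C = (10000·0.09600 + 1300·950.0) / 11300 = 1236000/11300 = 109.4 µg/L; combined flow 11300 ML/d.
Travel time t = 22·1000 / 0.78 = 28210 s = 7.835 h.
Half-life 7.69 h → k = ln 2 / 7.69 = 0.09014 h⁻¹ = 2.163 d⁻¹.
After decay, C = 109.4 × e^(−kt) = 109.4 × 0.4935 = 53.98 µg/L.
At the second outfall, C = (11300·53.98 + 1910·273.0) / (11300 + 1910) = 85.65 µg/L.

85.6 µg/L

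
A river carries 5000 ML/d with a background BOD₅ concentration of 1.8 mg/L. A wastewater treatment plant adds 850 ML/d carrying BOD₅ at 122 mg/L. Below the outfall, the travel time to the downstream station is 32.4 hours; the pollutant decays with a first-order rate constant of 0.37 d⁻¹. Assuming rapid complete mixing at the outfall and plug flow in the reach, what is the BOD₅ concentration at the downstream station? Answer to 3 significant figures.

11.7 mg/L

Conservation of mass: C = (5000·1.800 + 850.0·122.0) / 5850 = 112700/5850 = 19.26 mg/L.
Applying C = C₀e^(−kt): 19.26 × 0.6068 = 11.69 mg/L.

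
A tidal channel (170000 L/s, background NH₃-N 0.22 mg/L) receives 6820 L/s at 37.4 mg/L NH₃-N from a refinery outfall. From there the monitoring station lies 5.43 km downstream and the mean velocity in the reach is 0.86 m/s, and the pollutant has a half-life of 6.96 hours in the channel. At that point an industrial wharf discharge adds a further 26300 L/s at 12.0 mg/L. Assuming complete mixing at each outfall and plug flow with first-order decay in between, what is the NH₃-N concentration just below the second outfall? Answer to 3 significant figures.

After mixing, C = (170000·0.2200 + 6820·37.40) / 176800 = 292500/176800 = 1.654 mg/L; combined flow 176800 L/s.
Travel time t = 5.43·1000 / 0.86 = 6314 s = 1.754 h.
Half-life 6.96 h → k = ln 2 / 6.96 = 0.09959 h⁻¹ = 2.390 d⁻¹.
Decay over the reach: 1.654·exp(−kt) = 1.654·0.8397 = 1.389 mg/L.
Second outfall: C = (176800·1.389 + 26300·12.00)/203100 = 2.763 mg/L.

2.76 mg/L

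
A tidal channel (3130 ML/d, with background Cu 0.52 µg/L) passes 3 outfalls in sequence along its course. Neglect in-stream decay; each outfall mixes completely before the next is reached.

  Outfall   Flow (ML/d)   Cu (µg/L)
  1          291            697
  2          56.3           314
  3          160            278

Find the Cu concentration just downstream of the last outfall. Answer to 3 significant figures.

73.3 µg/L

Outfall 1: combined Q = 3421 ML/d; C = (3130·0.5200 + 291.0·697.0)/3421 = 59.76 µg/L.
Outfall 2: combined Q = 3477 ML/d; C = (3421·59.76 + 56.30·314.0)/3477 = 63.88 µg/L.
Outfall 3: combined Q = 3637 ML/d; C = (3477·63.88 + 160.0·278.0)/3637 = 73.30 µg/L.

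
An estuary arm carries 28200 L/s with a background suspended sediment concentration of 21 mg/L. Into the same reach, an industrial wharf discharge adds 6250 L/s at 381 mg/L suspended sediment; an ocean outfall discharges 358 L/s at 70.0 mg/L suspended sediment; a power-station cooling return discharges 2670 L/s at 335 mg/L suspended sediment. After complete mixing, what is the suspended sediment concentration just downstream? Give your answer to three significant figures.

104 mg/L

Mass balance: C = (28200·21.00 + 6250·381.0 + 358.0·70.00 + 2670·335.0) / 37480 = 3893000/37480 = 103.9 mg/L.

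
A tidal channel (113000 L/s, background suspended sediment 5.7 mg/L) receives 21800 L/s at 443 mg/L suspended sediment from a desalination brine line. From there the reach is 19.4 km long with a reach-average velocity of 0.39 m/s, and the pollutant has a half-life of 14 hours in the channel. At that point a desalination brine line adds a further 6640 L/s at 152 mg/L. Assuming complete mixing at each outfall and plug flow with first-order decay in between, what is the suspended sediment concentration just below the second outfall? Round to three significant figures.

43.9 mg/L

Conservation of mass: C = (113000·5.700 + 21800·443.0) / 134800 = 10300000/134800 = 76.42 mg/L; combined flow 134800 L/s.
Travel time t = 19.4·1000 / 0.39 = 49740 s = 13.82 h.
Half-life 14 h → k = ln 2 / 14 = 0.04951 h⁻¹ = 1.188 d⁻¹.
Decay over the reach: 76.42·exp(−kt) = 76.42·0.5045 = 38.56 mg/L.
Second outfall: C = (134800·38.56 + 6640·152.0)/141400 = 43.88 mg/L.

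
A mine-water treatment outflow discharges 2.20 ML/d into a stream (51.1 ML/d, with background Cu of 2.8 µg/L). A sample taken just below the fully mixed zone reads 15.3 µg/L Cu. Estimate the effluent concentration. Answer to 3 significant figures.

306 µg/L

Mass balance: 51.10·2.800 + 2.200·Cₑ = 53.30·15.30
→ Cₑ = (53.30·15.30 − 51.10·2.800) / 2.200 = 305.6 µg/L.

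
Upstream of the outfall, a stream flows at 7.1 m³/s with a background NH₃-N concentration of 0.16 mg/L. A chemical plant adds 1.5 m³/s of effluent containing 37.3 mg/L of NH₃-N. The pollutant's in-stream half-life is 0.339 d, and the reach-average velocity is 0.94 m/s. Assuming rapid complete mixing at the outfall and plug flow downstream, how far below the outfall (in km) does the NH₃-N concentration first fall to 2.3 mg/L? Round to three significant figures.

42.1 km

Mass balance: C = (7.100·0.1600 + 1.500·37.30) / 8.600 = 57.09/8.600 = 6.638 mg/L.
Half-life 0.339 d → k = ln 2 / 0.339 = 2.045 d⁻¹.
Set 6.638·exp(−k·t) = 2.3 → t = ln(6.638/2.3)/k = 44790 s = 12.44 h.
Distance = v·t = 0.94·44790 = 42100 m = 42.10 km.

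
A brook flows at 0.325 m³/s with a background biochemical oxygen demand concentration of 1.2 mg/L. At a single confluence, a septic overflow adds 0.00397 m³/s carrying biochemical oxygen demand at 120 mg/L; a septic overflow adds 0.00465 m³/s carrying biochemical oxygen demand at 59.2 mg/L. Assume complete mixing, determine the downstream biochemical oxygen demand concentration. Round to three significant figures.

3.42 mg/L

After mixing, C = (0.3250·1.200 + 0.003970·120.0 + 0.004650·59.20) / 0.3336 = 1.142/0.3336 = 3.422 mg/L.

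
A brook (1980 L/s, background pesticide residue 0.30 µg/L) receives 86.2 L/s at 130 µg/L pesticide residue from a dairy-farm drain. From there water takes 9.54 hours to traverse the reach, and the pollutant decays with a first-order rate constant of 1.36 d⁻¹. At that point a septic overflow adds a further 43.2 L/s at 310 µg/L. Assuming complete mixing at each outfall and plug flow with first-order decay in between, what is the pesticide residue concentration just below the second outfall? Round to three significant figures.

9.61 µg/L

Flow-weighted average: C = (1980·0.3000 + 86.20·130.0) / 2066 = 11800/2066 = 5.711 µg/L; combined flow 2066 L/s.
First-order decay: C = 5.711·exp(−k·t) = 5.711·0.5824 = 3.326 µg/L.
Second outfall: C = (2066·3.326 + 43.20·310.0)/2109 = 9.607 µg/L.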